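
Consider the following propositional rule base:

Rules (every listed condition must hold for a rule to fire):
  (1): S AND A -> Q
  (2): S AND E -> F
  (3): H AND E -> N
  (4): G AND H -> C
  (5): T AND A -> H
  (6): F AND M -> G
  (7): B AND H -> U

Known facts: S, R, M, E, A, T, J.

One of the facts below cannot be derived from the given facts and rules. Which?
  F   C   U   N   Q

Round 1: (1) [S AND A -> Q]; (2) [S AND E -> F]; (5) [T AND A -> H]. New: Q, F, H.
Round 2: (3) [H AND E -> N]; (6) [F AND M -> G]. New: N, G.
Round 3: (4) [G AND H -> C]. New: C.
Derived: C (round 3), Q (round 1), N (round 2), F (round 1). U never appears in any round.

U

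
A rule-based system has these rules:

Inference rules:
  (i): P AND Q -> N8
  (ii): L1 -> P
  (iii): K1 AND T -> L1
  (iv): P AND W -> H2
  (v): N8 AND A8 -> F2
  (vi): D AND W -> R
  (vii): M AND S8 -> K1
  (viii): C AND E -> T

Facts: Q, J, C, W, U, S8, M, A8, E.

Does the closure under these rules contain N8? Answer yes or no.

Round 1 — (vii), (viii), derive K1, T.
Round 2 — (iii), derive L1.
Round 3 — (ii), derive P.
Round 4 — (i), (iv), derive N8, H2.
Round 5 — (v), derive F2.
N8 appears in round 4, so it is derivable.

yes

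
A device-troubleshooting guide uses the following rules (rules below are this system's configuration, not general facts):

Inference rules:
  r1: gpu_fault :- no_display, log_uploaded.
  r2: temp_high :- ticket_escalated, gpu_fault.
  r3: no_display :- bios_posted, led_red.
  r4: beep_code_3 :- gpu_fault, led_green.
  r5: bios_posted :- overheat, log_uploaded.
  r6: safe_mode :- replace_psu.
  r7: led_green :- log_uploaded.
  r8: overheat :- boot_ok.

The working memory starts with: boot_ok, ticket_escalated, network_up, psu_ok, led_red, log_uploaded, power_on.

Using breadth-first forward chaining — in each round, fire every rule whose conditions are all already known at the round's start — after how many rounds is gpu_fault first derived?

Round 1 — r7, r8, derive led_green, overheat.
Round 2 — r5, derive bios_posted.
Round 3 — r3, derive no_display.
Round 4 — r1, derive gpu_fault.
gpu_fault first appears in round 4.

4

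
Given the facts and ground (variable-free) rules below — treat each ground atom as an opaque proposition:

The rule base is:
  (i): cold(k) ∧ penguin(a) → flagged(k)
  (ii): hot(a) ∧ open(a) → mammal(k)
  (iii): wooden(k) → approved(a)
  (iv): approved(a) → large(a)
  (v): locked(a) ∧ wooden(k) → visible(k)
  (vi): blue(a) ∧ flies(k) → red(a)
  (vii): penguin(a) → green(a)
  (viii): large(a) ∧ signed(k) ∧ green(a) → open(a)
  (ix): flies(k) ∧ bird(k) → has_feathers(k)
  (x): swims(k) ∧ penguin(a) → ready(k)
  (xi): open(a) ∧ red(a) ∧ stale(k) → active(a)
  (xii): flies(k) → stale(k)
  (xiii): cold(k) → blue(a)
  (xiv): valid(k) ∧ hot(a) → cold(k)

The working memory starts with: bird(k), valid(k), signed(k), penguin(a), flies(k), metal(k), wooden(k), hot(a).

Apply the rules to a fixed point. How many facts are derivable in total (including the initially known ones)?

20

Round 1 — (iii), (vii), (ix), (xii), (xiv), derive approved(a), green(a), has_feathers(k), stale(k), cold(k).
Round 2 — (i), (iv), (xiii), derive flagged(k), large(a), blue(a).
Round 3 — (vi), (viii), derive red(a), open(a).
Round 4 — (ii), (xi), derive mammal(k), active(a).
Closure: {active(a), approved(a), bird(k), blue(a), cold(k), flagged(k), flies(k), green(a), has_feathers(k), hot(a), large(a), mammal(k), metal(k), open(a), penguin(a), red(a), signed(k), stale(k), valid(k), wooden(k)} — 20 facts.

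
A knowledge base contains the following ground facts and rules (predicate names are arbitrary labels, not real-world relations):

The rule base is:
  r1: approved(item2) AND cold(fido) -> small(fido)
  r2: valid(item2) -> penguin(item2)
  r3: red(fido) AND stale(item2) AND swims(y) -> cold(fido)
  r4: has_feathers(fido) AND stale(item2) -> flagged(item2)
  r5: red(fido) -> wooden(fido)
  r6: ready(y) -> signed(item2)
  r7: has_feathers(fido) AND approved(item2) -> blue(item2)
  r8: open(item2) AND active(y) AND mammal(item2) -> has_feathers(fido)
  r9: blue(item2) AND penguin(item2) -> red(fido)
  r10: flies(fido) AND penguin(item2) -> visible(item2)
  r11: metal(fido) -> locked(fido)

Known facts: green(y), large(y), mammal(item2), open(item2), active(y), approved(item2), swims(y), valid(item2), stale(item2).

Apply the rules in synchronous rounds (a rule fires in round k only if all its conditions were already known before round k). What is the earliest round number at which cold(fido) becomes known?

4

Round 1: r2 [valid(item2) -> penguin(item2)]; r8 [open(item2) AND active(y) AND mammal(item2) -> has_feathers(fido)]. Adds penguin(item2), has_feathers(fido).
Round 2: r4 [has_feathers(fido) AND stale(item2) -> flagged(item2)]; r7 [has_feathers(fido) AND approved(item2) -> blue(item2)]. Adds flagged(item2), blue(item2).
Round 3: r9 [blue(item2) AND penguin(item2) -> red(fido)]. Adds red(fido).
Round 4: r3 [red(fido) AND stale(item2) AND swims(y) -> cold(fido)]; r5 [red(fido) -> wooden(fido)]. Adds cold(fido), wooden(fido).
cold(fido) first appears in round 4.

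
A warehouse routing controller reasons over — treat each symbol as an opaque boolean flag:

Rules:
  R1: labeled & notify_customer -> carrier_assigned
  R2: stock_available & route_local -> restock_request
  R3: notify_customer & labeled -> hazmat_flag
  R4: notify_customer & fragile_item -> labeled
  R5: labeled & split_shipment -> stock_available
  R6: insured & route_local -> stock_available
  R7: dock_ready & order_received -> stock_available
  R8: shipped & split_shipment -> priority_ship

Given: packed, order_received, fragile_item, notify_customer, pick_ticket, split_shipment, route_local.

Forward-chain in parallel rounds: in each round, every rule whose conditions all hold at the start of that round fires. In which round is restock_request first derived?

3

Round 1 fires R4, giving labeled.
Round 2 fires R1, R3, R5, giving carrier_assigned, hazmat_flag, stock_available.
Round 3 fires R2, giving restock_request.
restock_request first appears in round 3.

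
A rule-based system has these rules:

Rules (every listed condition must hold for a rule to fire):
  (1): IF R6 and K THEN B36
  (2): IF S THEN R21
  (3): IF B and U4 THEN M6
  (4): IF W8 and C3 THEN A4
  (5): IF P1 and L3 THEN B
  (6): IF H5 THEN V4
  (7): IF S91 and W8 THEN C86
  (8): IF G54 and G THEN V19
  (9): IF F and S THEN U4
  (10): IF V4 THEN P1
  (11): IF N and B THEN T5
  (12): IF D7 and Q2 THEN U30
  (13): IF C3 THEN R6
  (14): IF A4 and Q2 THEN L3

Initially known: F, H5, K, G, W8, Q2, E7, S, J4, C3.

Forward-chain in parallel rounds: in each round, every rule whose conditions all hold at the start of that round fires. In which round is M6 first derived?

4

[1] (2) [IF S THEN R21]; (4) [IF W8 and C3 THEN A4]; (6) [IF H5 THEN V4]; (9) [IF F and S THEN U4]; (13) [IF C3 THEN R6]. ⇒ new: R21, A4, V4, U4, R6.
[2] (1) [IF R6 and K THEN B36]; (10) [IF V4 THEN P1]; (14) [IF A4 and Q2 THEN L3]. ⇒ new: B36, P1, L3.
[3] (5) [IF P1 and L3 THEN B]. ⇒ new: B.
[4] (3) [IF B and U4 THEN M6]. ⇒ new: M6.
M6 first appears in round 4.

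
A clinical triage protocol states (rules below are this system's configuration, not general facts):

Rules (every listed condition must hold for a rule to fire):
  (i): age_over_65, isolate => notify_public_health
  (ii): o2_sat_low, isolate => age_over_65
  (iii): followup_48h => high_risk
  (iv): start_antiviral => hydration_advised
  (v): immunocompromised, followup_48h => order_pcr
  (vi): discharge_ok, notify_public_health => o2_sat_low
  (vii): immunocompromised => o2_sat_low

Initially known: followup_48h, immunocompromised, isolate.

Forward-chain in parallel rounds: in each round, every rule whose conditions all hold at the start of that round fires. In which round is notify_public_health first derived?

[1] (iii) [followup_48h => high_risk]; (v) [immunocompromised, followup_48h => order_pcr]; (vii) [immunocompromised => o2_sat_low]. ⇒ new: high_risk, order_pcr, o2_sat_low.
[2] (ii) [o2_sat_low, isolate => age_over_65]. ⇒ new: age_over_65.
[3] (i) [age_over_65, isolate => notify_public_health]. ⇒ new: notify_public_health.
notify_public_health first appears in round 3.

3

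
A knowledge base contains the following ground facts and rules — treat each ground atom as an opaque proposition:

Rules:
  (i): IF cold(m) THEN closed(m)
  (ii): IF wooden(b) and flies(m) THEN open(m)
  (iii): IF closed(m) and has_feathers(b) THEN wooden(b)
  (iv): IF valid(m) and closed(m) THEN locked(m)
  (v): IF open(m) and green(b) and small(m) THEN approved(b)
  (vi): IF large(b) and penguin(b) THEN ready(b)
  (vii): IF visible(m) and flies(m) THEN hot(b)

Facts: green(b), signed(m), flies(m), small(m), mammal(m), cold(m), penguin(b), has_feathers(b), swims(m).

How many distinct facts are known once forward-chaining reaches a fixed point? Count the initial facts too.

Round 1: (i) [IF cold(m) THEN closed(m)]. Adds closed(m).
Round 2: (iii) [IF closed(m) and has_feathers(b) THEN wooden(b)]. Adds wooden(b).
Round 3: (ii) [IF wooden(b) and flies(m) THEN open(m)]. Adds open(m).
Round 4: (v) [IF open(m) and green(b) and small(m) THEN approved(b)]. Adds approved(b).
Closure: {approved(b), closed(m), cold(m), flies(m), green(b), has_feathers(b), mammal(m), open(m), penguin(b), signed(m), small(m), swims(m), wooden(b)} — 13 facts.

13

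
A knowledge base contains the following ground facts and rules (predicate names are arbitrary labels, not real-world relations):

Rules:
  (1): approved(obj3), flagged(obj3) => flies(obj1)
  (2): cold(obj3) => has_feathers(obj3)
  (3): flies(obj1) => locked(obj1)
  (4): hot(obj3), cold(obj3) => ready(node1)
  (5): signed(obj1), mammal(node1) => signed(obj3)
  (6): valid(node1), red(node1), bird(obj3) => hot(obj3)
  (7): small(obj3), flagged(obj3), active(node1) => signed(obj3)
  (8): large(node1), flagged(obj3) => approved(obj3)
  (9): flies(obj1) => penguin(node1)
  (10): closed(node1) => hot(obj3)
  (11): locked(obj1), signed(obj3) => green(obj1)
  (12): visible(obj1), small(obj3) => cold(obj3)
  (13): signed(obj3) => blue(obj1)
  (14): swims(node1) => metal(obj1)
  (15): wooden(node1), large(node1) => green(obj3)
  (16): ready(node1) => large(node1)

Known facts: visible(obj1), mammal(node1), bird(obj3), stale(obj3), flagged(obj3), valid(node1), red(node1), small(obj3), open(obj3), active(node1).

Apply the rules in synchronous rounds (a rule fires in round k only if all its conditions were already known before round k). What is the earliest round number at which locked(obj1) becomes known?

Round 1 — (6), (7), (12), derive hot(obj3), signed(obj3), cold(obj3).
Round 2 — (2), (4), (13), derive has_feathers(obj3), ready(node1), blue(obj1).
Round 3 — (16), derive large(node1).
Round 4 — (8), derive approved(obj3).
Round 5 — (1), derive flies(obj1).
Round 6 — (3), (9), derive locked(obj1), penguin(node1).
locked(obj1) first appears in round 6.

6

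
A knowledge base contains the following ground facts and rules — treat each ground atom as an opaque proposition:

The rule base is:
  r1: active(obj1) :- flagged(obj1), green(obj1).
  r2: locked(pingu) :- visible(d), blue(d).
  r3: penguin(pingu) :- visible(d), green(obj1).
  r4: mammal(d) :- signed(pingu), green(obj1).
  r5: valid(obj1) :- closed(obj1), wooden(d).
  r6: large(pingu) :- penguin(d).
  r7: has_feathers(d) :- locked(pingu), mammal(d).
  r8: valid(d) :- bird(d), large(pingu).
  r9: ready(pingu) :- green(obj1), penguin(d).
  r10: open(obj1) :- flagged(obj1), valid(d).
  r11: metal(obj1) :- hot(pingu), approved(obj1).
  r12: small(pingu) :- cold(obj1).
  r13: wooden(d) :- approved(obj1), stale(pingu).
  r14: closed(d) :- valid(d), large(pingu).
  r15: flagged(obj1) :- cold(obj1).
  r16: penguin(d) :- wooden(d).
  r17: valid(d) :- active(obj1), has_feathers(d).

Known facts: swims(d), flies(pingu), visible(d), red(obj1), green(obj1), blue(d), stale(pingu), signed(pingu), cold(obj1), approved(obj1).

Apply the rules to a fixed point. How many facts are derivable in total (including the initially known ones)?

Round 1 fires r2, r3, r4, r12, r13, r15, giving locked(pingu), penguin(pingu), mammal(d), small(pingu), wooden(d), flagged(obj1).
Round 2 fires r1, r7, r16, giving active(obj1), has_feathers(d), penguin(d).
Round 3 fires r6, r9, r17, giving large(pingu), ready(pingu), valid(d).
Round 4 fires r10, r14, giving open(obj1), closed(d).
Closure: {active(obj1), approved(obj1), blue(d), closed(d), cold(obj1), flagged(obj1), flies(pingu), green(obj1), has_feathers(d), large(pingu), locked(pingu), mammal(d), open(obj1), penguin(d), penguin(pingu), ready(pingu), red(obj1), signed(pingu), small(pingu), stale(pingu), swims(d), valid(d), visible(d), wooden(d)} — 24 facts.

24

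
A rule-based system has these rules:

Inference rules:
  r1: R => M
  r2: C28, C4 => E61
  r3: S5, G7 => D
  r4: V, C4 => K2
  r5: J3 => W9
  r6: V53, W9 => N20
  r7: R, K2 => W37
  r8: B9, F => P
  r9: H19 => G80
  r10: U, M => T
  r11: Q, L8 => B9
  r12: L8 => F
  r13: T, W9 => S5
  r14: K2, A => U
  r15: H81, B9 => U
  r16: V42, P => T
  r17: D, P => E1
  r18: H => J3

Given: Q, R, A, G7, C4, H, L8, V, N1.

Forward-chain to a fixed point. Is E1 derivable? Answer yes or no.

yes

Round 1 fires r1, r4, r11, r12, r18, giving M, K2, B9, F, J3.
Round 2 fires r5, r7, r8, r14, giving W9, W37, P, U.
Round 3 fires r10, giving T.
Round 4 fires r13, giving S5.
Round 5 fires r3, giving D.
Round 6 fires r17, giving E1.
E1 appears in round 6, so it is derivable.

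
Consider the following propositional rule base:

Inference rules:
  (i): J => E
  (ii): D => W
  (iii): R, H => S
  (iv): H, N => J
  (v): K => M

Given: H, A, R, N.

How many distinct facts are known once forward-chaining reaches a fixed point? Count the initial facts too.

[1] (iii) [R, H => S]; (iv) [H, N => J]. ⇒ new: S, J.
[2] (i) [J => E]. ⇒ new: E.
Closure: {A, E, H, J, N, R, S} — 7 facts.

7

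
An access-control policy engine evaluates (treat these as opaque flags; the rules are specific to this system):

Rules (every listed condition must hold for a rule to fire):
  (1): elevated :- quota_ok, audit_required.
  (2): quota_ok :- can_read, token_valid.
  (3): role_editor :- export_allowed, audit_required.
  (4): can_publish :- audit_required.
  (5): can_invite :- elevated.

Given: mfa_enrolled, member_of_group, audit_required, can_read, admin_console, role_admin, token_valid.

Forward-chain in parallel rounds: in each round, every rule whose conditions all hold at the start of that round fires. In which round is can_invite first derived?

[1] (2) [quota_ok :- can_read, token_valid.]; (4) [can_publish :- audit_required.]. ⇒ new: quota_ok, can_publish.
[2] (1) [elevated :- quota_ok, audit_required.]. ⇒ new: elevated.
[3] (5) [can_invite :- elevated.]. ⇒ new: can_invite.
can_invite first appears in round 3.

3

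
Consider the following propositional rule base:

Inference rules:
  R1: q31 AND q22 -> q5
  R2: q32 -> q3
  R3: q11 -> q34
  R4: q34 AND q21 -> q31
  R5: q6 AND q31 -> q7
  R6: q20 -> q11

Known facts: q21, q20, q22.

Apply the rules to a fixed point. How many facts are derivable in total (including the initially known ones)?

Round 1: R6 [q20 -> q11]. Adds q11.
Round 2: R3 [q11 -> q34]. Adds q34.
Round 3: R4 [q34 AND q21 -> q31]. Adds q31.
Round 4: R1 [q31 AND q22 -> q5]. Adds q5.
Closure: {q11, q20, q21, q22, q31, q34, q5} — 7 facts.

7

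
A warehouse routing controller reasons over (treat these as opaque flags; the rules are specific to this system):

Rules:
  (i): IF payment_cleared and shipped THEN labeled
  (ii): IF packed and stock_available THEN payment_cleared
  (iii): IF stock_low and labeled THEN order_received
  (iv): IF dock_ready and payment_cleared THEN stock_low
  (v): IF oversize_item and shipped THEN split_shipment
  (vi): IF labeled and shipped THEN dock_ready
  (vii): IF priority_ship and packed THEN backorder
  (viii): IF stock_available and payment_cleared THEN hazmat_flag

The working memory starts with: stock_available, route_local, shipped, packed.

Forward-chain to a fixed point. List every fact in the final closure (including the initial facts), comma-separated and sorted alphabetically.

[1] (ii) [IF packed and stock_available THEN payment_cleared]. ⇒ new: payment_cleared.
[2] (i) [IF payment_cleared and shipped THEN labeled]; (viii) [IF stock_available and payment_cleared THEN hazmat_flag]. ⇒ new: labeled, hazmat_flag.
[3] (vi) [IF labeled and shipped THEN dock_ready]. ⇒ new: dock_ready.
[4] (iv) [IF dock_ready and payment_cleared THEN stock_low]. ⇒ new: stock_low.
[5] (iii) [IF stock_low and labeled THEN order_received]. ⇒ new: order_received.

dock_ready, hazmat_flag, labeled, order_received, packed, payment_cleared, route_local, shipped, stock_available, stock_low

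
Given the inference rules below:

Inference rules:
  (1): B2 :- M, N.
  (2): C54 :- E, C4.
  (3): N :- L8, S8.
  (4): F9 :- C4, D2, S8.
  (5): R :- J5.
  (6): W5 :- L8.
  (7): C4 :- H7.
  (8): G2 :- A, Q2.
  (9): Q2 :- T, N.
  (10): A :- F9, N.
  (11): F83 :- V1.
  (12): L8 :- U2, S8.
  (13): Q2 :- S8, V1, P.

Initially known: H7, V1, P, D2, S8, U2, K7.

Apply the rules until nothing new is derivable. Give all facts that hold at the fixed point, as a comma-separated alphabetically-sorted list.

A, C4, D2, F83, F9, G2, H7, K7, L8, N, P, Q2, S8, U2, V1, W5

[1] (7) [C4 :- H7.]; (11) [F83 :- V1.]; (12) [L8 :- U2, S8.]; (13) [Q2 :- S8, V1, P.]. ⇒ new: C4, F83, L8, Q2.
[2] (3) [N :- L8, S8.]; (4) [F9 :- C4, D2, S8.]; (6) [W5 :- L8.]. ⇒ new: N, F9, W5.
[3] (10) [A :- F9, N.]. ⇒ new: A.
[4] (8) [G2 :- A, Q2.]. ⇒ new: G2.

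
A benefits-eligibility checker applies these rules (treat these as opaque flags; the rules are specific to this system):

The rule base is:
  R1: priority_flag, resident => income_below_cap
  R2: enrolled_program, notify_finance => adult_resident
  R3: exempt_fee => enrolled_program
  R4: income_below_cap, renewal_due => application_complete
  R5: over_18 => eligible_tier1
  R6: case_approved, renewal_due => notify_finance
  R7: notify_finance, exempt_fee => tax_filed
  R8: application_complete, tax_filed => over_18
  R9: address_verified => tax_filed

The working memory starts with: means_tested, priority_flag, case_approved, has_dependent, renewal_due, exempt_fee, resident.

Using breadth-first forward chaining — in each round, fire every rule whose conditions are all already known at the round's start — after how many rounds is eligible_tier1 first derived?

Round 1: R1 [priority_flag, resident => income_below_cap]; R3 [exempt_fee => enrolled_program]; R6 [case_approved, renewal_due => notify_finance]. Adds income_below_cap, enrolled_program, notify_finance.
Round 2: R2 [enrolled_program, notify_finance => adult_resident]; R4 [income_below_cap, renewal_due => application_complete]; R7 [notify_finance, exempt_fee => tax_filed]. Adds adult_resident, application_complete, tax_filed.
Round 3: R8 [application_complete, tax_filed => over_18]. Adds over_18.
Round 4: R5 [over_18 => eligible_tier1]. Adds eligible_tier1.
eligible_tier1 first appears in round 4.

4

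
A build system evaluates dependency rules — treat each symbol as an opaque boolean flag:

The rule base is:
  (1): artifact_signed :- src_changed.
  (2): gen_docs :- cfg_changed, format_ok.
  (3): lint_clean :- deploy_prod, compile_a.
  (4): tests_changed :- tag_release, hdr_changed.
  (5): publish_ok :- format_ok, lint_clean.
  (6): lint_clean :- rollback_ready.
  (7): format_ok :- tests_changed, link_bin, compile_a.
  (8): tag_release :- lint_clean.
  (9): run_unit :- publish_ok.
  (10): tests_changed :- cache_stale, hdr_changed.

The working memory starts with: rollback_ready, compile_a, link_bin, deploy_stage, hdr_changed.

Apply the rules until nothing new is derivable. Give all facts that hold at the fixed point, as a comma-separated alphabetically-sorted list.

[1] (6) [lint_clean :- rollback_ready.]. ⇒ new: lint_clean.
[2] (8) [tag_release :- lint_clean.]. ⇒ new: tag_release.
[3] (4) [tests_changed :- tag_release, hdr_changed.]. ⇒ new: tests_changed.
[4] (7) [format_ok :- tests_changed, link_bin, compile_a.]. ⇒ new: format_ok.
[5] (5) [publish_ok :- format_ok, lint_clean.]. ⇒ new: publish_ok.
[6] (9) [run_unit :- publish_ok.]. ⇒ new: run_unit.

compile_a, deploy_stage, format_ok, hdr_changed, link_bin, lint_clean, publish_ok, rollback_ready, run_unit, tag_release, tests_changed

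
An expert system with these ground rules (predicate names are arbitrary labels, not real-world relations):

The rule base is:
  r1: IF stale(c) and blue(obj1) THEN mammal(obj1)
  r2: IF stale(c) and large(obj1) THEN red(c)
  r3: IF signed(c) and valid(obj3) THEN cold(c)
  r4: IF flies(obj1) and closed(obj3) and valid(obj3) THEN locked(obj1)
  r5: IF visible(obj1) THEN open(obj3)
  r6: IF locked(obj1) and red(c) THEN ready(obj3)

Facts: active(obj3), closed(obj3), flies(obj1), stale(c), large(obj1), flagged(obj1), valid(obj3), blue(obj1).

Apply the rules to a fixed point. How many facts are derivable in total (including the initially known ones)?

Round 1: r1 [IF stale(c) and blue(obj1) THEN mammal(obj1)]; r2 [IF stale(c) and large(obj1) THEN red(c)]; r4 [IF flies(obj1) and closed(obj3) and valid(obj3) THEN locked(obj1)]. Adds mammal(obj1), red(c), locked(obj1).
Round 2: r6 [IF locked(obj1) and red(c) THEN ready(obj3)]. Adds ready(obj3).
Closure: {active(obj3), blue(obj1), closed(obj3), flagged(obj1), flies(obj1), large(obj1), locked(obj1), mammal(obj1), ready(obj3), red(c), stale(c), valid(obj3)} — 12 facts.

12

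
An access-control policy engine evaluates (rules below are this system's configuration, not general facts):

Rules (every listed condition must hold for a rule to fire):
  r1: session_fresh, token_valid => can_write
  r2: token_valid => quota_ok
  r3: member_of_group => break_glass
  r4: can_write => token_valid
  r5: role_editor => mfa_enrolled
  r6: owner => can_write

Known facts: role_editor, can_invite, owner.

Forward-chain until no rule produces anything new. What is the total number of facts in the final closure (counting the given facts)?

Round 1 fires r5, r6, giving mfa_enrolled, can_write.
Round 2 fires r4, giving token_valid.
Round 3 fires r2, giving quota_ok.
Closure: {can_invite, can_write, mfa_enrolled, owner, quota_ok, role_editor, token_valid} — 7 facts.

7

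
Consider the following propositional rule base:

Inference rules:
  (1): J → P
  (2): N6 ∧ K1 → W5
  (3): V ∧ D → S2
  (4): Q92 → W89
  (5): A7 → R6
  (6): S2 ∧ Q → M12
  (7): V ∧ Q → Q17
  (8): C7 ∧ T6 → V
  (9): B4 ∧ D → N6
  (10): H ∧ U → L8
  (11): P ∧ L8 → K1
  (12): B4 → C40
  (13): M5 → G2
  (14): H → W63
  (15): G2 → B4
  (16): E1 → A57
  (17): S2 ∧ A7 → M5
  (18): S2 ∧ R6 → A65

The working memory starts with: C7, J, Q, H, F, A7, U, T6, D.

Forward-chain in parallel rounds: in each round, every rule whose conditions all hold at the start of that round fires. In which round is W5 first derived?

Round 1: (1) [J → P]; (5) [A7 → R6]; (8) [C7 ∧ T6 → V]; (10) [H ∧ U → L8]; (14) [H → W63]. Adds P, R6, V, L8, W63.
Round 2: (3) [V ∧ D → S2]; (7) [V ∧ Q → Q17]; (11) [P ∧ L8 → K1]. Adds S2, Q17, K1.
Round 3: (6) [S2 ∧ Q → M12]; (17) [S2 ∧ A7 → M5]; (18) [S2 ∧ R6 → A65]. Adds M12, M5, A65.
Round 4: (13) [M5 → G2]. Adds G2.
Round 5: (15) [G2 → B4]. Adds B4.
Round 6: (9) [B4 ∧ D → N6]; (12) [B4 → C40]. Adds N6, C40.
Round 7: (2) [N6 ∧ K1 → W5]. Adds W5.
W5 first appears in round 7.

7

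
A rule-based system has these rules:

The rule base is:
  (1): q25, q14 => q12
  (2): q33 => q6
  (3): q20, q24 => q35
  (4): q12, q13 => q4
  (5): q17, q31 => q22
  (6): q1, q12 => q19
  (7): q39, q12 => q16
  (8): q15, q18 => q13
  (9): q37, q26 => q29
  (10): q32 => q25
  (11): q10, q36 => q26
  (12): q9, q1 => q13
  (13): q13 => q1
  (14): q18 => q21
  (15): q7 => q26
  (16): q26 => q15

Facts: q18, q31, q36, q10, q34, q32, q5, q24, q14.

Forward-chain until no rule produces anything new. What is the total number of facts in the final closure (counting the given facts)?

18

[1] (10) [q32 => q25]; (11) [q10, q36 => q26]; (14) [q18 => q21]. ⇒ new: q25, q26, q21.
[2] (1) [q25, q14 => q12]; (16) [q26 => q15]. ⇒ new: q12, q15.
[3] (8) [q15, q18 => q13]. ⇒ new: q13.
[4] (4) [q12, q13 => q4]; (13) [q13 => q1]. ⇒ new: q4, q1.
[5] (6) [q1, q12 => q19]. ⇒ new: q19.
Closure: {q1, q10, q12, q13, q14, q15, q18, q19, q21, q24, q25, q26, q31, q32, q34, q36, q4, q5} — 18 facts.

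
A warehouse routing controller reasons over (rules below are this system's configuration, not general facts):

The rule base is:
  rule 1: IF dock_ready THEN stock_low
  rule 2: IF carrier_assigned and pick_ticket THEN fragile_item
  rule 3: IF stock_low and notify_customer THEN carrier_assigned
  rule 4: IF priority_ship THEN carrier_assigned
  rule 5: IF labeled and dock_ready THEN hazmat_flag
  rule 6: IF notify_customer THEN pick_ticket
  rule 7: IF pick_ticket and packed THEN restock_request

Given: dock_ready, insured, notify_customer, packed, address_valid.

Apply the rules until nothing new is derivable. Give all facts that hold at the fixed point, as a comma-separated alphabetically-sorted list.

address_valid, carrier_assigned, dock_ready, fragile_item, insured, notify_customer, packed, pick_ticket, restock_request, stock_low

Round 1: rule 1 [IF dock_ready THEN stock_low]; rule 6 [IF notify_customer THEN pick_ticket]. New: stock_low, pick_ticket.
Round 2: rule 3 [IF stock_low and notify_customer THEN carrier_assigned]; rule 7 [IF pick_ticket and packed THEN restock_request]. New: carrier_assigned, restock_request.
Round 3: rule 2 [IF carrier_assigned and pick_ticket THEN fragile_item]. New: fragile_item.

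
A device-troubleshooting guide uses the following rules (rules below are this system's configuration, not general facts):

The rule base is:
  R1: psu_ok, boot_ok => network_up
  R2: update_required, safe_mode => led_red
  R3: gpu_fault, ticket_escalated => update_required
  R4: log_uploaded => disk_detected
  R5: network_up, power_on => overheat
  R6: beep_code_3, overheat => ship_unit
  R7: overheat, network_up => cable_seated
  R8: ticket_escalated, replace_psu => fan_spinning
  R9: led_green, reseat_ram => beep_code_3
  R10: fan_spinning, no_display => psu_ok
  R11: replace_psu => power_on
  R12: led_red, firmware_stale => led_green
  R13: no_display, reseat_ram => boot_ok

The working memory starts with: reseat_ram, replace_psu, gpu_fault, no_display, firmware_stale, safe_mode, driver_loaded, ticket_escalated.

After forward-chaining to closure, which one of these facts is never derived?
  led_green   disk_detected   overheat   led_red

disk_detected

Round 1 fires R3, R8, R11, R13, giving update_required, fan_spinning, power_on, boot_ok.
Round 2 fires R2, R10, giving led_red, psu_ok.
Round 3 fires R1, R12, giving network_up, led_green.
Round 4 fires R5, R9, giving overheat, beep_code_3.
Round 5 fires R6, R7, giving ship_unit, cable_seated.
Derived: overheat (round 4), led_green (round 3), led_red (round 2). disk_detected never appears in any round.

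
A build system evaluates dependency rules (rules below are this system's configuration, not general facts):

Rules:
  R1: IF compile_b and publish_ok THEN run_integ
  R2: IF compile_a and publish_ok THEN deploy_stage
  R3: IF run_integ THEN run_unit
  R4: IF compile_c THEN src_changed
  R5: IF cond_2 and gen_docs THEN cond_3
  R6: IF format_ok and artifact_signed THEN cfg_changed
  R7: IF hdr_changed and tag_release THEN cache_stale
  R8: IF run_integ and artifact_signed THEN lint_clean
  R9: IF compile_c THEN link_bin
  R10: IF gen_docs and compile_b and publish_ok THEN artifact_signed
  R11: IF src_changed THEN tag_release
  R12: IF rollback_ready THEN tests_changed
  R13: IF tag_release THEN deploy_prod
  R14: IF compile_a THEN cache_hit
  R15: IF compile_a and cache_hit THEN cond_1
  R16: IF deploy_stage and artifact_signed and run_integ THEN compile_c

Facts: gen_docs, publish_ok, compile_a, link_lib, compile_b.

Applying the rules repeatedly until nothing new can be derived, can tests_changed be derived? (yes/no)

[1] R1 [IF compile_b and publish_ok THEN run_integ]; R2 [IF compile_a and publish_ok THEN deploy_stage]; R10 [IF gen_docs and compile_b and publish_ok THEN artifact_signed]; R14 [IF compile_a THEN cache_hit]. ⇒ new: run_integ, deploy_stage, artifact_signed, cache_hit.
[2] R3 [IF run_integ THEN run_unit]; R8 [IF run_integ and artifact_signed THEN lint_clean]; R15 [IF compile_a and cache_hit THEN cond_1]; R16 [IF deploy_stage and artifact_signed and run_integ THEN compile_c]. ⇒ new: run_unit, lint_clean, cond_1, compile_c.
[3] R4 [IF compile_c THEN src_changed]; R9 [IF compile_c THEN link_bin]. ⇒ new: src_changed, link_bin.
[4] R11 [IF src_changed THEN tag_release]. ⇒ new: tag_release.
[5] R13 [IF tag_release THEN deploy_prod]. ⇒ new: deploy_prod.
Fixed point reached. tests_changed is concluded only by R12; R12 needs rollback_ready (never derived).

no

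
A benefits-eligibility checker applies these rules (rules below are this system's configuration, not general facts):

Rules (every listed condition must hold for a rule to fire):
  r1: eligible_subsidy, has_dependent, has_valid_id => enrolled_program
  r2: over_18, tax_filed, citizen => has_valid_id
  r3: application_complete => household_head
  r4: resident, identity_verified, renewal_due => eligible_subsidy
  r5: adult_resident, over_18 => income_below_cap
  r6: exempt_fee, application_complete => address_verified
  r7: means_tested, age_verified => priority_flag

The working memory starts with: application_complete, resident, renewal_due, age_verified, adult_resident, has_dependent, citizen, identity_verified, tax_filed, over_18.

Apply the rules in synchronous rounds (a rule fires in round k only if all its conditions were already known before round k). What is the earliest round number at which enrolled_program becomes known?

Round 1 — r2, r3, r4, r5, derive has_valid_id, household_head, eligible_subsidy, income_below_cap.
Round 2 — r1, derive enrolled_program.
enrolled_program first appears in round 2.

2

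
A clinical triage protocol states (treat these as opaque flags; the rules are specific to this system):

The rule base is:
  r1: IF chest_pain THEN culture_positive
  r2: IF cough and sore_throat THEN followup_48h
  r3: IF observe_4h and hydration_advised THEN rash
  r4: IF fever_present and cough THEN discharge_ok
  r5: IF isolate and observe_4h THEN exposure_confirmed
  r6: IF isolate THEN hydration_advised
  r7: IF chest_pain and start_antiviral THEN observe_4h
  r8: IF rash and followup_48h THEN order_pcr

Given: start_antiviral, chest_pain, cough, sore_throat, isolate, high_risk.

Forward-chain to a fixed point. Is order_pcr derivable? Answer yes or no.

Round 1: r1 [IF chest_pain THEN culture_positive]; r2 [IF cough and sore_throat THEN followup_48h]; r6 [IF isolate THEN hydration_advised]; r7 [IF chest_pain and start_antiviral THEN observe_4h]. New: culture_positive, followup_48h, hydration_advised, observe_4h.
Round 2: r3 [IF observe_4h and hydration_advised THEN rash]; r5 [IF isolate and observe_4h THEN exposure_confirmed]. New: rash, exposure_confirmed.
Round 3: r8 [IF rash and followup_48h THEN order_pcr]. New: order_pcr.
order_pcr appears in round 3, so it is derivable.

yes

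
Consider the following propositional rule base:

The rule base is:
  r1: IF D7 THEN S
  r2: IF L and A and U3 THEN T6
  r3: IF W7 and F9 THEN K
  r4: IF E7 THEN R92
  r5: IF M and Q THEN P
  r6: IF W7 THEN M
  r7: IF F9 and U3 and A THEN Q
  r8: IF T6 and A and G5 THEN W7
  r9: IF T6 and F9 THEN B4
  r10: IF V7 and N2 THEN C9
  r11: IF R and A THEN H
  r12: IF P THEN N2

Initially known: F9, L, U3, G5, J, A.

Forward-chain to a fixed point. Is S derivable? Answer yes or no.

no

Round 1 — r2, r7, derive T6, Q.
Round 2 — r8, r9, derive W7, B4.
Round 3 — r3, r6, derive K, M.
Round 4 — r5, derive P.
Round 5 — r12, derive N2.
Fixed point reached. S is concluded only by r1; r1 needs D7 (never derived).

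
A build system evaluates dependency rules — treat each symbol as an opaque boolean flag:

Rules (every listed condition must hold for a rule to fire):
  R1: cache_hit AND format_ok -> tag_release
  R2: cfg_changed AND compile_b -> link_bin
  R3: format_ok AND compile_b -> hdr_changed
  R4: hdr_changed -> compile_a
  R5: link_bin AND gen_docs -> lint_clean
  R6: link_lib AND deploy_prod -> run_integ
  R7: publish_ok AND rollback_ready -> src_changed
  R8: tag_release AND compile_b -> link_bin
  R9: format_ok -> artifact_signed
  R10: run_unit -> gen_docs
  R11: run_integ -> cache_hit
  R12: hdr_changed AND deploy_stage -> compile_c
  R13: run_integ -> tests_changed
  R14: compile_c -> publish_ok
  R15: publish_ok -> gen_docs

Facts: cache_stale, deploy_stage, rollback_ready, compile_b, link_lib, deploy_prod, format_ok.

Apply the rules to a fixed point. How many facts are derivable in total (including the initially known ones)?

Round 1: R3 [format_ok AND compile_b -> hdr_changed]; R6 [link_lib AND deploy_prod -> run_integ]; R9 [format_ok -> artifact_signed]. Adds hdr_changed, run_integ, artifact_signed.
Round 2: R4 [hdr_changed -> compile_a]; R11 [run_integ -> cache_hit]; R12 [hdr_changed AND deploy_stage -> compile_c]; R13 [run_integ -> tests_changed]. Adds compile_a, cache_hit, compile_c, tests_changed.
Round 3: R1 [cache_hit AND format_ok -> tag_release]; R14 [compile_c -> publish_ok]. Adds tag_release, publish_ok.
Round 4: R7 [publish_ok AND rollback_ready -> src_changed]; R8 [tag_release AND compile_b -> link_bin]; R15 [publish_ok -> gen_docs]. Adds src_changed, link_bin, gen_docs.
Round 5: R5 [link_bin AND gen_docs -> lint_clean]. Adds lint_clean.
Closure: {artifact_signed, cache_hit, cache_stale, compile_a, compile_b, compile_c, deploy_prod, deploy_stage, format_ok, gen_docs, hdr_changed, link_bin, link_lib, lint_clean, publish_ok, rollback_ready, run_integ, src_changed, tag_release, tests_changed} — 20 facts.

20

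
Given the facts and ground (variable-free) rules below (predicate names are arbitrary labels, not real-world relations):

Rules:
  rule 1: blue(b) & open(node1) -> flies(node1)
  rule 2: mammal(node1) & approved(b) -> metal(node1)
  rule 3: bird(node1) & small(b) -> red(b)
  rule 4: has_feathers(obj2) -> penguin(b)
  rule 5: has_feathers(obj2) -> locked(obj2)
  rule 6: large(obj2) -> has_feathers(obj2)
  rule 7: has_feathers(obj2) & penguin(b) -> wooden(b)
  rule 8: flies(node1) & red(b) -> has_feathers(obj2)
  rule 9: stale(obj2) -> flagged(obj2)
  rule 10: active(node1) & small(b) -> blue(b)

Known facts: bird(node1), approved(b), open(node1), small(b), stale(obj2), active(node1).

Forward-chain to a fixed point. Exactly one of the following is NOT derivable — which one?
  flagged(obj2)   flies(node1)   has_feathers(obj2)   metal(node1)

Round 1: rule 3 [bird(node1) & small(b) -> red(b)]; rule 9 [stale(obj2) -> flagged(obj2)]; rule 10 [active(node1) & small(b) -> blue(b)]. Adds red(b), flagged(obj2), blue(b).
Round 2: rule 1 [blue(b) & open(node1) -> flies(node1)]. Adds flies(node1).
Round 3: rule 8 [flies(node1) & red(b) -> has_feathers(obj2)]. Adds has_feathers(obj2).
Round 4: rule 4 [has_feathers(obj2) -> penguin(b)]; rule 5 [has_feathers(obj2) -> locked(obj2)]. Adds penguin(b), locked(obj2).
Round 5: rule 7 [has_feathers(obj2) & penguin(b) -> wooden(b)]. Adds wooden(b).
Derived: flagged(obj2) (round 1), flies(node1) (round 2), has_feathers(obj2) (round 3). metal(node1) never appears in any round.

metal(node1)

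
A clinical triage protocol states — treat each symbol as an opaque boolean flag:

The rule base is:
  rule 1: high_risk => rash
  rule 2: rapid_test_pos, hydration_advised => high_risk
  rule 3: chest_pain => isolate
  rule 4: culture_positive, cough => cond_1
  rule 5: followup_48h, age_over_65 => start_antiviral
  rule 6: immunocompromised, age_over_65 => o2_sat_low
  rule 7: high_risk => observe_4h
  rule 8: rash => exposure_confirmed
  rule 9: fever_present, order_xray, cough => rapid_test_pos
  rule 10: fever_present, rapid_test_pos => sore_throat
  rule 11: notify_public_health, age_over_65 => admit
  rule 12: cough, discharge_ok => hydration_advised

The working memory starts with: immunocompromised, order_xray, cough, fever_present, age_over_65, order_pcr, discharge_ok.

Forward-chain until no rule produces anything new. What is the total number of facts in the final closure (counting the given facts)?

[1] rule 6 [immunocompromised, age_over_65 => o2_sat_low]; rule 9 [fever_present, order_xray, cough => rapid_test_pos]; rule 12 [cough, discharge_ok => hydration_advised]. ⇒ new: o2_sat_low, rapid_test_pos, hydration_advised.
[2] rule 2 [rapid_test_pos, hydration_advised => high_risk]; rule 10 [fever_present, rapid_test_pos => sore_throat]. ⇒ new: high_risk, sore_throat.
[3] rule 1 [high_risk => rash]; rule 7 [high_risk => observe_4h]. ⇒ new: rash, observe_4h.
[4] rule 8 [rash => exposure_confirmed]. ⇒ new: exposure_confirmed.
Closure: {age_over_65, cough, discharge_ok, exposure_confirmed, fever_present, high_risk, hydration_advised, immunocompromised, o2_sat_low, observe_4h, order_pcr, order_xray, rapid_test_pos, rash, sore_throat} — 15 facts.

15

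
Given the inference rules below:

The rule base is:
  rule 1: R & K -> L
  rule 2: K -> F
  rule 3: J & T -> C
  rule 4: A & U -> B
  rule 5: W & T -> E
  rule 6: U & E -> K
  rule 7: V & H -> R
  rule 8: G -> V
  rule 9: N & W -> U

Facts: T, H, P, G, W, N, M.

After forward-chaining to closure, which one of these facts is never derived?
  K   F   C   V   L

Round 1 fires rule 5, rule 8, rule 9, giving E, V, U.
Round 2 fires rule 6, rule 7, giving K, R.
Round 3 fires rule 1, rule 2, giving L, F.
Derived: L (round 3), K (round 2), V (round 1), F (round 3). C never appears in any round.

C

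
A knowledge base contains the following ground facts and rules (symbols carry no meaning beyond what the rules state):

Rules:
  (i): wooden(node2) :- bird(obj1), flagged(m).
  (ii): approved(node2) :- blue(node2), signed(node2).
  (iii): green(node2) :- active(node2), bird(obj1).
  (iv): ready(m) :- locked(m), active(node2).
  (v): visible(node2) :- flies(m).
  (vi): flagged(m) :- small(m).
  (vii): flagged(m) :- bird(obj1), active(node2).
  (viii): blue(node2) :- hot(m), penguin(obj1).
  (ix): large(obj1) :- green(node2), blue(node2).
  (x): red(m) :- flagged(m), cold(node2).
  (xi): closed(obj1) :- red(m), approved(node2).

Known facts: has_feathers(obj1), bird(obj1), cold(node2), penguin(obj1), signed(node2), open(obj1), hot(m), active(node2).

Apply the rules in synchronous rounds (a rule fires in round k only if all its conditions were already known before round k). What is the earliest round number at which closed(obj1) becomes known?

3

[1] (iii) [green(node2) :- active(node2), bird(obj1).]; (vii) [flagged(m) :- bird(obj1), active(node2).]; (viii) [blue(node2) :- hot(m), penguin(obj1).]. ⇒ new: green(node2), flagged(m), blue(node2).
[2] (i) [wooden(node2) :- bird(obj1), flagged(m).]; (ii) [approved(node2) :- blue(node2), signed(node2).]; (ix) [large(obj1) :- green(node2), blue(node2).]; (x) [red(m) :- flagged(m), cold(node2).]. ⇒ new: wooden(node2), approved(node2), large(obj1), red(m).
[3] (xi) [closed(obj1) :- red(m), approved(node2).]. ⇒ new: closed(obj1).
closed(obj1) first appears in round 3.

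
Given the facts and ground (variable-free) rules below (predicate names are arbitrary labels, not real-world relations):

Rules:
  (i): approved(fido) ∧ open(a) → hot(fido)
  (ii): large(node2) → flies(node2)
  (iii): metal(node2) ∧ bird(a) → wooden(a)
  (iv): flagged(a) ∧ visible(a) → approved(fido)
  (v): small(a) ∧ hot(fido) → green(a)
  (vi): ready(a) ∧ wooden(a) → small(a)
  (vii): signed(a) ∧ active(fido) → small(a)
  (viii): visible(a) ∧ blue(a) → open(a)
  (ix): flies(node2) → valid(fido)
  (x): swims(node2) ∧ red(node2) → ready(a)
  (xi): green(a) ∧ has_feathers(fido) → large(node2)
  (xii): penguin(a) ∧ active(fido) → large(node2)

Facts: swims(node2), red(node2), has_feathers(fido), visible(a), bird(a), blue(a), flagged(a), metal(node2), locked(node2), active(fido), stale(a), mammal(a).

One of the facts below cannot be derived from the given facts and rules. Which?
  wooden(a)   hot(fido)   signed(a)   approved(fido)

Round 1: (iii) [metal(node2) ∧ bird(a) → wooden(a)]; (iv) [flagged(a) ∧ visible(a) → approved(fido)]; (viii) [visible(a) ∧ blue(a) → open(a)]; (x) [swims(node2) ∧ red(node2) → ready(a)]. Adds wooden(a), approved(fido), open(a), ready(a).
Round 2: (i) [approved(fido) ∧ open(a) → hot(fido)]; (vi) [ready(a) ∧ wooden(a) → small(a)]. Adds hot(fido), small(a).
Round 3: (v) [small(a) ∧ hot(fido) → green(a)]. Adds green(a).
Round 4: (xi) [green(a) ∧ has_feathers(fido) → large(node2)]. Adds large(node2).
Round 5: (ii) [large(node2) → flies(node2)]. Adds flies(node2).
Round 6: (ix) [flies(node2) → valid(fido)]. Adds valid(fido).
Derived: wooden(a) (round 1), hot(fido) (round 2), approved(fido) (round 1). signed(a) never appears in any round.

signed(a)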